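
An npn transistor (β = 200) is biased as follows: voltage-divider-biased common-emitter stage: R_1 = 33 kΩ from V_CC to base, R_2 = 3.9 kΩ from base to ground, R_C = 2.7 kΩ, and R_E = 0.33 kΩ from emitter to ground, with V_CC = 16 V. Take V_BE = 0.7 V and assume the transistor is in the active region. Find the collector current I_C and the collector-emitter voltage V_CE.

I_C ≈ 2.8 mA, V_CE ≈ 7.4 V

Thevenize the base divider: V_Th = V_CC·R_2/(R_1+R_2) = 16×3.9/36.9 = 1.69 V, R_Th = R_1‖R_2 = 3.49 kΩ.
Base-emitter loop: V_Th = I_B·R_Th + V_BE + (β+1)I_B·R_E, so I_B = (1.69 − 0.7) / (3.49 + 201×0.33) = 0.0142 mA.
I_C = β·I_B = 200×0.0142 = 2.84 mA, and I_E = (β+1)I_B = 2.85 mA.
V_CE = V_CC − I_C·R_C − I_E·R_E = 16 − 2.84×2.7 − 2.85×0.33 = 7.39 V.
V_CE = 7.39 V > 0.2 V confirms active-region operation.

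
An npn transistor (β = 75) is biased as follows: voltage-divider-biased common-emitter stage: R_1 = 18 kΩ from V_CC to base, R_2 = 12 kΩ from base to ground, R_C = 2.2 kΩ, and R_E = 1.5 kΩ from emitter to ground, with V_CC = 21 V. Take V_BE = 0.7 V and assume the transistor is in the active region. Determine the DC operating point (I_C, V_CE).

Thevenize the base divider: V_Th = V_CC·R_2/(R_1+R_2) = 21×12/30 = 8.4 V, R_Th = R_1‖R_2 = 7.2 kΩ.
Base-emitter loop: V_Th = I_B·R_Th + V_BE + (β+1)I_B·R_E, so I_B = (8.4 − 0.7) / (7.2 + 76×1.5) = 0.0635 mA.
I_C = β·I_B = 75×0.0635 = 4.76 mA, and I_E = (β+1)I_B = 4.83 mA.
V_CE = V_CC − I_C·R_C − I_E·R_E = 21 − 4.76×2.2 − 4.83×1.5 = 3.27 V.
V_CE = 3.27 V > 0.2 V confirms active-region operation.

I_C ≈ 4.8 mA, V_CE ≈ 3.3 V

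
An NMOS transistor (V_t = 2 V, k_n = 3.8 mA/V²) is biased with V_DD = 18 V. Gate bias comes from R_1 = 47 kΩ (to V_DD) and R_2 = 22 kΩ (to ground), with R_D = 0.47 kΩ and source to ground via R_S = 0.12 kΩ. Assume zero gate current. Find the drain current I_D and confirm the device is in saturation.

I_D ≈ 11 mA

V_G = V_DD·R_2/(R_1+R_2) = 18×22/69 = 5.74 V.
Assume saturation: I_D = (k_n/2)(V_GS − V_t)² with V_GS = V_G − I_D·R_S = 5.74 − 0.12·I_D.
Substituting gives 0.0274·I_D² − 2.71·I_D + 26.6 = 0, with roots I_D = 11.1 or 87.8 mA.
The root I_D = 87.8 mA gives V_GS = -4.8 V ≤ V_t, so take I_D = 11.1 mA.
Then V_GS = 4.41 V and V_DS = V_DD − I_D(R_D+R_S) = 18 − 11.1×0.59 = 11.5 V.
Saturation requires V_DS ≥ V_GS − V_t = 2.41 V; 11.5 ≥ 2.41 ✓.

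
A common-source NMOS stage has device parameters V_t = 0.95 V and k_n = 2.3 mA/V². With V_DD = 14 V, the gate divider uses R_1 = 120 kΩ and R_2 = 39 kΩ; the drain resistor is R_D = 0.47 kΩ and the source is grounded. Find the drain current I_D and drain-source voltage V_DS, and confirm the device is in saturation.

V_G = V_DD·R_2/(R_1+R_2) = 14×39/159 = 3.43 V. With the source grounded, V_GS = V_G = 3.43 V.
Assume saturation: I_D = (k_n/2)(V_GS − V_t)² = (2.3/2)×(3.43 − 0.95)² = 1.15×2.48² = 7.1 mA.
V_DS = V_DD − I_D·R_D = 14 − 7.1×0.47 = 10.7 V.
Saturation requires V_DS ≥ V_GS − V_t = 2.48 V; 10.7 ≥ 2.48 ✓.

I_D ≈ 7.1 mA, V_DS ≈ 11 V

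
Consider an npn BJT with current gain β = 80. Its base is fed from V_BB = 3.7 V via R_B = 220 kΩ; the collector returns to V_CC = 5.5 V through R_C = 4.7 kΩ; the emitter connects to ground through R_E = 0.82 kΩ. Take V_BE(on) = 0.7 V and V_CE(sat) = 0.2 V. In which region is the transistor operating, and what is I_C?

Assume active. Base-emitter loop: I_B = (V_BB − V_BE)/(R_B + (β+1)R_E) = (3.7 − 0.7)/(220 + 81×0.82) = 0.0105 mA.
I_C = β·I_B = 80×0.0105 = 0.838 mA.
V_CE = V_CC − I_C·R_C − I_E·R_E = 5.5 − 0.838×4.7 − 0.848×0.82 = 0.866 V > V_CE(sat), so the active-region assumption holds.

active; I_C ≈ 0.84 mA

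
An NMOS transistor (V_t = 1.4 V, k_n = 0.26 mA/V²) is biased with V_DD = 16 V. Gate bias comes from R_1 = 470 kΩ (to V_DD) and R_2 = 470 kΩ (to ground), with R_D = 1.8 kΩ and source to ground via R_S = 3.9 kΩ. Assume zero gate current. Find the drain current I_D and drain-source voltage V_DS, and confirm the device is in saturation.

V_G = V_DD·R_2/(R_1+R_2) = 16×470/940 = 8 V.
Assume saturation: I_D = (k_n/2)(V_GS − V_t)² with V_GS = V_G − I_D·R_S = 8 − 3.9·I_D.
Substituting gives 1.98·I_D² − 7.69·I_D + 5.66 = 0, with roots I_D = 0.986 or 2.9 mA.
The root I_D = 2.9 mA gives V_GS = -3.33 V ≤ V_t, so take I_D = 0.986 mA.
Then V_GS = 4.15 V and V_DS = V_DD − I_D(R_D+R_S) = 16 − 0.986×5.7 = 10.4 V.
Saturation requires V_DS ≥ V_GS − V_t = 2.75 V; 10.4 ≥ 2.75 ✓.

I_D ≈ 0.99 mA, V_DS ≈ 10 V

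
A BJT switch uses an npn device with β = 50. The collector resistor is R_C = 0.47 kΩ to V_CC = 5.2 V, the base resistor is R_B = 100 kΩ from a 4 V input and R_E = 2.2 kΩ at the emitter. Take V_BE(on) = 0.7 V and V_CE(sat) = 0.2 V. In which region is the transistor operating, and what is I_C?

Assume active. Base-emitter loop: I_B = (V_BB − V_BE)/(R_B + (β+1)R_E) = (4 − 0.7)/(100 + 51×2.2) = 0.0156 mA.
I_C = β·I_B = 50×0.0156 = 0.778 mA.
V_CE = V_CC − I_C·R_C − I_E·R_E = 5.2 − 0.778×0.47 − 0.793×2.2 = 3.09 V > V_CE(sat), so the active-region assumption holds.

active; I_C ≈ 0.78 mA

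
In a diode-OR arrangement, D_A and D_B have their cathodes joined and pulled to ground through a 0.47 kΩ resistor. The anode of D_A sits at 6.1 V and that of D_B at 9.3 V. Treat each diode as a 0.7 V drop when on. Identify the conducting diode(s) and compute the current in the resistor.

Assume both conduct. Then node N would need to be at both 6.1−0.7 = 5.4 V and 9.3−0.7 = 8.6 V, which is impossible.
Assume only D_B conducts: V_N = 9.3 − 0.7 = 8.6 V, so I_R = 8.6/0.47 = 18.3 mA.
Check D_A: its anode-to-cathode voltage is 6.1 − 8.6 = -2.5 V < 0.7 V, so it is off. The assumption is consistent.

Only D_B conducts; I_R ≈ 18 mA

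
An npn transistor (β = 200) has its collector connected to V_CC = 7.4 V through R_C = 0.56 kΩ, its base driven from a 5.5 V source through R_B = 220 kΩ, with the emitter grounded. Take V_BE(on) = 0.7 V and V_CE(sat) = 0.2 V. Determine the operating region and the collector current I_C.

Assume active. Base-emitter loop: I_B = (V_BB − V_BE)/R_B = (5.5 − 0.7)/220 = 0.0218 mA.
I_C = β·I_B = 200×0.0218 = 4.36 mA.
V_CE = V_CC − I_C·R_C = 7.4 − 4.36×0.56 = 4.96 V > V_CE(sat), so the active-region assumption holds.

active; I_C ≈ 4.4 mA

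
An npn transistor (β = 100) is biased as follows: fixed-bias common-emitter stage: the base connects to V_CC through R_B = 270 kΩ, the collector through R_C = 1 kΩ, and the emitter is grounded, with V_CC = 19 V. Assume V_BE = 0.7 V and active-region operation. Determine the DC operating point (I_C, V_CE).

Base loop: V_CC = I_B·R_B + V_BE, so I_B = (19 − 0.7)/270 kΩ = 0.0678 mA.
In the active region I_C = β·I_B = 100 × 0.0678 = 6.78 mA.
Collector loop: V_CE = V_CC − I_C·R_C = 19 − 6.78×1 = 12.2 V.
Since V_CE = 12.2 V > V_CE(sat) ≈ 0.2 V, the transistor is in the active region as assumed.

I_C ≈ 6.8 mA, V_CE ≈ 12 V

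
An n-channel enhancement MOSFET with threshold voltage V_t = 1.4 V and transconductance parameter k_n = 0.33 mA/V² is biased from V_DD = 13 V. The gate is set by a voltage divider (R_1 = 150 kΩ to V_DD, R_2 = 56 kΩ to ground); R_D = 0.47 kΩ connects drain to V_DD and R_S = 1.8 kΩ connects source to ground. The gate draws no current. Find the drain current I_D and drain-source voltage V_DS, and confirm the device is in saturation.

V_G = V_DD·R_2/(R_1+R_2) = 13×56/206 = 3.53 V.
Assume saturation: I_D = (k_n/2)(V_GS − V_t)² with V_GS = V_G − I_D·R_S = 3.53 − 1.8·I_D.
Substituting gives 0.535·I_D² − 2.27·I_D + 0.751 = 0, with roots I_D = 0.362 or 3.88 mA.
The root I_D = 3.88 mA gives V_GS = -3.45 V ≤ V_t, so take I_D = 0.362 mA.
Then V_GS = 2.88 V and V_DS = V_DD − I_D(R_D+R_S) = 13 − 0.362×2.27 = 12.2 V.
Saturation requires V_DS ≥ V_GS − V_t = 1.48 V; 12.2 ≥ 1.48 ✓.

I_D ≈ 0.36 mA, V_DS ≈ 12 V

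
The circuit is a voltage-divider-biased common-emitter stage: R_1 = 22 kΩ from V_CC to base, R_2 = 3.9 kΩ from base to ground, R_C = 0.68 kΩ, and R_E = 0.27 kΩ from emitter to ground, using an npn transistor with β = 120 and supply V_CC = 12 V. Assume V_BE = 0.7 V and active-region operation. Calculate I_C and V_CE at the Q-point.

I_C ≈ 3.7 mA, V_CE ≈ 8.5 V

Thevenize the base divider: V_Th = V_CC·R_2/(R_1+R_2) = 12×3.9/25.9 = 1.81 V, R_Th = R_1‖R_2 = 3.31 kΩ.
Base-emitter loop: V_Th = I_B·R_Th + V_BE + (β+1)I_B·R_E, so I_B = (1.81 − 0.7) / (3.31 + 121×0.27) = 0.0308 mA.
I_C = β·I_B = 120×0.0308 = 3.69 mA, and I_E = (β+1)I_B = 3.72 mA.
V_CE = V_CC − I_C·R_C − I_E·R_E = 12 − 3.69×0.68 − 3.72×0.27 = 8.48 V.
V_CE = 8.48 V > 0.2 V confirms active-region operation.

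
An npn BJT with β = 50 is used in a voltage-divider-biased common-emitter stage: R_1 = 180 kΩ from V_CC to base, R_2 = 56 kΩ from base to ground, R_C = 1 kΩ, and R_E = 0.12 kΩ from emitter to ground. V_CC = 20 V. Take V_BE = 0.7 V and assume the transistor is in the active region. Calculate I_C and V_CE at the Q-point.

I_C ≈ 4.1 mA, V_CE ≈ 15 V

Thevenize the base divider: V_Th = V_CC·R_2/(R_1+R_2) = 20×56/236 = 4.75 V, R_Th = R_1‖R_2 = 42.7 kΩ.
Base-emitter loop: V_Th = I_B·R_Th + V_BE + (β+1)I_B·R_E, so I_B = (4.75 − 0.7) / (42.7 + 51×0.12) = 0.0829 mA.
I_C = β·I_B = 50×0.0829 = 4.14 mA, and I_E = (β+1)I_B = 4.23 mA.
V_CE = V_CC − I_C·R_C − I_E·R_E = 20 − 4.14×1 − 4.23×0.12 = 15.4 V.
V_CE = 15.4 V > 0.2 V confirms active-region operation.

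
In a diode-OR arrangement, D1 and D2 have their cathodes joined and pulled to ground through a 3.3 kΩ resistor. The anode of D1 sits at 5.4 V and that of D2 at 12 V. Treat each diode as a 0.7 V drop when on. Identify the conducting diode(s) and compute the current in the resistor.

Only D2 conducts; I_R ≈ 3.4 mA

Assume both conduct. Then node N would need to be at both 5.4−0.7 = 4.7 V and 12−0.7 = 11.3 V, which is impossible.
Assume only D2 conducts: V_N = 12 − 0.7 = 11.3 V, so I_R = 11.3/3.3 = 3.42 mA.
Check D1: its anode-to-cathode voltage is 5.4 − 11.3 = -5.9 V < 0.7 V, so it is off. The assumption is consistent.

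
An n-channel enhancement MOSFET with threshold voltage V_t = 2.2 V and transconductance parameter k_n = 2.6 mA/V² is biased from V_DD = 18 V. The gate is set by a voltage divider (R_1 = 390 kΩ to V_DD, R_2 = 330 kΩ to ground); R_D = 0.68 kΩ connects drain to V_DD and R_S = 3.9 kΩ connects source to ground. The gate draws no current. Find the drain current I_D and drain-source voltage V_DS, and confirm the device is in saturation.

V_G = V_DD·R_2/(R_1+R_2) = 18×330/720 = 8.25 V.
Assume saturation: I_D = (k_n/2)(V_GS − V_t)² with V_GS = V_G − I_D·R_S = 8.25 − 3.9·I_D.
Substituting gives 19.8·I_D² − 62.3·I_D + 47.6 = 0, with roots I_D = 1.3 or 1.86 mA.
The root I_D = 1.86 mA gives V_GS = 1 V ≤ V_t, so take I_D = 1.3 mA.
Then V_GS = 3.2 V and V_DS = V_DD − I_D(R_D+R_S) = 18 − 1.3×4.58 = 12.1 V.
Saturation requires V_DS ≥ V_GS − V_t = 0.998 V; 12.1 ≥ 0.998 ✓.

I_D ≈ 1.3 mA, V_DS ≈ 12 V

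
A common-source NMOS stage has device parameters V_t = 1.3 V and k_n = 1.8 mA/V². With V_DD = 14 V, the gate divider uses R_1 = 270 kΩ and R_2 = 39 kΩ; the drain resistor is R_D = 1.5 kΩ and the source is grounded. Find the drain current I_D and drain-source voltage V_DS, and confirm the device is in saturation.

I_D ≈ 0.2 mA, V_DS ≈ 14 V

V_G = V_DD·R_2/(R_1+R_2) = 14×39/309 = 1.77 V. With the source grounded, V_GS = V_G = 1.77 V.
Assume saturation: I_D = (k_n/2)(V_GS − V_t)² = (1.8/2)×(1.77 − 1.3)² = 0.9×0.467² = 0.196 mA.
V_DS = V_DD − I_D·R_D = 14 − 0.196×1.5 = 13.7 V.
Saturation requires V_DS ≥ V_GS − V_t = 0.467 V; 13.7 ≥ 0.467 ✓.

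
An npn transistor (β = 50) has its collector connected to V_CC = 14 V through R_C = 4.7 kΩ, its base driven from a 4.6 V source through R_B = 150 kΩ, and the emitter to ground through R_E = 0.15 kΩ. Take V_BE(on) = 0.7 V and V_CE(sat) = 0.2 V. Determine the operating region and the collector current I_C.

active; I_C ≈ 1.2 mA

Assume active. Base-emitter loop: I_B = (V_BB − V_BE)/(R_B + (β+1)R_E) = (4.6 − 0.7)/(150 + 51×0.15) = 0.0247 mA.
I_C = β·I_B = 50×0.0247 = 1.24 mA.
V_CE = V_CC − I_C·R_C − I_E·R_E = 14 − 1.24×4.7 − 1.26×0.15 = 8 V > V_CE(sat), so the active-region assumption holds.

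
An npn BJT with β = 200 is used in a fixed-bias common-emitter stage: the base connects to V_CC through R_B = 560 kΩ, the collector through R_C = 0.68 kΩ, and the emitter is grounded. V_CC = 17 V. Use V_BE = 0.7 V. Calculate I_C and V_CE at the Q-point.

Base loop: V_CC = I_B·R_B + V_BE, so I_B = (17 − 0.7)/560 kΩ = 0.0291 mA.
In the active region I_C = β·I_B = 200 × 0.0291 = 5.82 mA.
Collector loop: V_CE = V_CC − I_C·R_C = 17 − 5.82×0.68 = 13 V.
Since V_CE = 13 V > V_CE(sat) ≈ 0.2 V, the transistor is in the active region as assumed.

I_C ≈ 5.8 mA, V_CE ≈ 13 V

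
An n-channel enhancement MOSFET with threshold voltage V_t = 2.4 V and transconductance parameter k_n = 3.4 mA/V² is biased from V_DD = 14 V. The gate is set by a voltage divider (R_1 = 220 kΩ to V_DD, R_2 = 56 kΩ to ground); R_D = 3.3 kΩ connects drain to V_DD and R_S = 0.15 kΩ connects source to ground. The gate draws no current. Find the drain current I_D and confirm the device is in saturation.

I_D ≈ 0.27 mA

V_G = V_DD·R_2/(R_1+R_2) = 14×56/276 = 2.84 V.
Assume saturation: I_D = (k_n/2)(V_GS − V_t)² with V_GS = V_G − I_D·R_S = 2.84 − 0.15·I_D.
Substituting gives 0.0382·I_D² − 1.22·I_D + 0.33 = 0, with roots I_D = 0.272 or 31.7 mA.
The root I_D = 31.7 mA gives V_GS = -1.92 V ≤ V_t, so take I_D = 0.272 mA.
Then V_GS = 2.8 V and V_DS = V_DD − I_D(R_D+R_S) = 14 − 0.272×3.45 = 13.1 V.
Saturation requires V_DS ≥ V_GS − V_t = 0.4 V; 13.1 ≥ 0.4 ✓.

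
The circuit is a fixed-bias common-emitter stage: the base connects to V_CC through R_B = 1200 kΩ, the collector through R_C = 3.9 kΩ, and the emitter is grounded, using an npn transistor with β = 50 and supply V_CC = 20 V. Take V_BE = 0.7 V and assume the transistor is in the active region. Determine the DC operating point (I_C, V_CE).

I_C ≈ 0.8 mA, V_CE ≈ 17 V

Base loop: V_CC = I_B·R_B + V_BE, so I_B = (20 − 0.7)/1200 kΩ = 0.0161 mA.
In the active region I_C = β·I_B = 50 × 0.0161 = 0.804 mA.
Collector loop: V_CE = V_CC − I_C·R_C = 20 − 0.804×3.9 = 16.9 V.
Since V_CE = 16.9 V > V_CE(sat) ≈ 0.2 V, the transistor is in the active region as assumed.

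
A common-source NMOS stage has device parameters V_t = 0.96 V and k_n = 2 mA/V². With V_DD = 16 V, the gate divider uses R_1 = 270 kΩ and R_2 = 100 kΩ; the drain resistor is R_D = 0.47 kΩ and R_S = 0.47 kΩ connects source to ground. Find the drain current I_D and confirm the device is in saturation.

I_D ≈ 3.3 mA

V_G = V_DD·R_2/(R_1+R_2) = 16×100/370 = 4.32 V.
Assume saturation: I_D = (k_n/2)(V_GS − V_t)² with V_GS = V_G − I_D·R_S = 4.32 − 0.47·I_D.
Substituting gives 0.221·I_D² − 4.16·I_D + 11.3 = 0, with roots I_D = 3.3 or 15.5 mA.
The root I_D = 15.5 mA gives V_GS = -2.98 V ≤ V_t, so take I_D = 3.3 mA.
Then V_GS = 2.78 V and V_DS = V_DD − I_D(R_D+R_S) = 16 − 3.3×0.94 = 12.9 V.
Saturation requires V_DS ≥ V_GS − V_t = 1.82 V; 12.9 ≥ 1.82 ✓.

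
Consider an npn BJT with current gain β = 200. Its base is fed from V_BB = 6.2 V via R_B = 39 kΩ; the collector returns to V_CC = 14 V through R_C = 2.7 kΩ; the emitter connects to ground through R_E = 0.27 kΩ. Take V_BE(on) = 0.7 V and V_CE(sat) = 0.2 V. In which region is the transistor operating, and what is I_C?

Assume active: I_B = (6.2 − 0.7)/(39 + 201×0.27) = 0.059 mA, I_C = β·I_B = 11.8 mA.
Then V_CE = 14 − 11.8×2.7 − 11.9×0.27 = -21 V < 0.2 V — the active assumption fails.
Re-solve with V_CE = 0.2 V. KCL at the emitter: V_E/R_E = (V_BB−0.7−V_E)/R_B + (V_CC−0.2−V_E)/R_C, giving V_E = 1.28 V.
I_C = (V_CC − 0.2 − V_E)/R_C = (13.8 − 1.28)/2.7 = 4.64 mA.
Check: I_B = (5.5 − 1.28)/39 = 0.108 mA, and β·I_B = 21.6 mA > I_C, confirming saturation.

saturation; I_C ≈ 4.6 mA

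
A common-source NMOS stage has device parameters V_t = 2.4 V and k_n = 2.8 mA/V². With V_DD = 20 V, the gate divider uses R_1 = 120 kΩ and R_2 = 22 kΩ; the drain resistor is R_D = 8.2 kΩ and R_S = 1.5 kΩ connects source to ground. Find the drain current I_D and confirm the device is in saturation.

V_G = V_DD·R_2/(R_1+R_2) = 20×22/142 = 3.1 V.
Assume saturation: I_D = (k_n/2)(V_GS − V_t)² with V_GS = V_G − I_D·R_S = 3.1 − 1.5·I_D.
Substituting gives 3.15·I_D² − 3.93·I_D + 0.683 = 0, with roots I_D = 0.208 or 1.04 mA.
The root I_D = 1.04 mA gives V_GS = 1.54 V ≤ V_t, so take I_D = 0.208 mA.
Then V_GS = 2.79 V and V_DS = V_DD − I_D(R_D+R_S) = 20 − 0.208×9.7 = 18 V.
Saturation requires V_DS ≥ V_GS − V_t = 0.386 V; 18 ≥ 0.386 ✓.

I_D ≈ 0.21 mA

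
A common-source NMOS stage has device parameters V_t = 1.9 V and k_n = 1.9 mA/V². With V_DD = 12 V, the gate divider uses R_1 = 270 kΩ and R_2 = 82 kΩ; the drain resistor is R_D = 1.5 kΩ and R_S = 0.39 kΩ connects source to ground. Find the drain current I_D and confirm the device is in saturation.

I_D ≈ 0.48 mA

V_G = V_DD·R_2/(R_1+R_2) = 12×82/352 = 2.8 V.
Assume saturation: I_D = (k_n/2)(V_GS − V_t)² with V_GS = V_G − I_D·R_S = 2.8 − 0.39·I_D.
Substituting gives 0.144·I_D² − 1.66·I_D + 0.762 = 0, with roots I_D = 0.478 or 11 mA.
The root I_D = 11 mA gives V_GS = -1.51 V ≤ V_t, so take I_D = 0.478 mA.
Then V_GS = 2.61 V and V_DS = V_DD − I_D(R_D+R_S) = 12 − 0.478×1.89 = 11.1 V.
Saturation requires V_DS ≥ V_GS − V_t = 0.709 V; 11.1 ≥ 0.709 ✓.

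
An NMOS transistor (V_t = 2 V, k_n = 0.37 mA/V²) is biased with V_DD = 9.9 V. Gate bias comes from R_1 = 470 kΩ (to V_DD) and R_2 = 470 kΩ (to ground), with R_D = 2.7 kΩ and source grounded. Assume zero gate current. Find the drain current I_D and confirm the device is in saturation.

I_D ≈ 1.6 mA

V_G = V_DD·R_2/(R_1+R_2) = 9.9×470/940 = 4.95 V. With the source grounded, V_GS = V_G = 4.95 V.
Assume saturation: I_D = (k_n/2)(V_GS − V_t)² = (0.37/2)×(4.95 − 2)² = 0.185×2.95² = 1.61 mA.
V_DS = V_DD − I_D·R_D = 9.9 − 1.61×2.7 = 5.55 V.
Saturation requires V_DS ≥ V_GS − V_t = 2.95 V; 5.55 ≥ 2.95 ✓.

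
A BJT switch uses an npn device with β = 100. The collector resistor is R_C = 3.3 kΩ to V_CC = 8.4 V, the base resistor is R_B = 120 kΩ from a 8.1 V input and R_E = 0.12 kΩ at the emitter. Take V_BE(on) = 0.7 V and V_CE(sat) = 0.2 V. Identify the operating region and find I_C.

saturation; I_C ≈ 2.4 mA

Assume active: I_B = (8.1 − 0.7)/(120 + 101×0.12) = 0.056 mA, I_C = β·I_B = 5.6 mA.
Then V_CE = 8.4 − 5.6×3.3 − 5.66×0.12 = -10.8 V < 0.2 V — the active assumption fails.
Re-solve with V_CE = 0.2 V. KCL at the emitter: V_E/R_E = (V_BB−0.7−V_E)/R_B + (V_CC−0.2−V_E)/R_C, giving V_E = 0.295 V.
I_C = (V_CC − 0.2 − V_E)/R_C = (8.2 − 0.295)/3.3 = 2.4 mA.
Check: I_B = (7.4 − 0.295)/120 = 0.0592 mA, and β·I_B = 5.92 mA > I_C, confirming saturation.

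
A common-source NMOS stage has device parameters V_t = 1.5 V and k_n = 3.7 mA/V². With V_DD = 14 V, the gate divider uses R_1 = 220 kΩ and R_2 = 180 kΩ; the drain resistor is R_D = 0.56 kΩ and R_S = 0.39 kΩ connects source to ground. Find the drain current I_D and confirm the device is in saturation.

I_D ≈ 7.2 mA

V_G = V_DD·R_2/(R_1+R_2) = 14×180/400 = 6.3 V.
Assume saturation: I_D = (k_n/2)(V_GS − V_t)² with V_GS = V_G − I_D·R_S = 6.3 − 0.39·I_D.
Substituting gives 0.281·I_D² − 7.93·I_D + 42.6 = 0, with roots I_D = 7.24 or 20.9 mA.
The root I_D = 20.9 mA gives V_GS = -1.86 V ≤ V_t, so take I_D = 7.24 mA.
Then V_GS = 3.48 V and V_DS = V_DD − I_D(R_D+R_S) = 14 − 7.24×0.95 = 7.13 V.
Saturation requires V_DS ≥ V_GS − V_t = 1.98 V; 7.13 ≥ 1.98 ✓.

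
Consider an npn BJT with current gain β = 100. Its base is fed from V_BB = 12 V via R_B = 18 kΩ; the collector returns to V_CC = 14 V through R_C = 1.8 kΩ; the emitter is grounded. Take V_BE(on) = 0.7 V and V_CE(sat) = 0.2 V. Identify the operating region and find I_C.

saturation; I_C ≈ 7.7 mA

Assume active: I_B = (12 − 0.7)/18 = 0.628 mA, giving I_C = β·I_B = 62.8 mA.
But then V_CE = 14 − 62.8×1.8 = -99 V < V_CE(sat) = 0.2 V — impossible in the active region.
So the transistor is saturated. With V_CE = 0.2 V, I_C = (V_CC − 0.2)/R_C = 13.8/1.8 = 7.67 mA.
Check: β·I_B = 62.8 mA > I_C = 7.67 mA, confirming saturation.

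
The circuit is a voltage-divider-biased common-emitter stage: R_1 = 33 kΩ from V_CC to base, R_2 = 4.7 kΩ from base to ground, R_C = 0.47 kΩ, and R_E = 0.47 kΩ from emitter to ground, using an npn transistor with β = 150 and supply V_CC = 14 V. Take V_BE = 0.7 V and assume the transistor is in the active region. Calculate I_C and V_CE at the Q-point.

Thevenize the base divider: V_Th = V_CC·R_2/(R_1+R_2) = 14×4.7/37.7 = 1.75 V, R_Th = R_1‖R_2 = 4.11 kΩ.
Base-emitter loop: V_Th = I_B·R_Th + V_BE + (β+1)I_B·R_E, so I_B = (1.75 − 0.7) / (4.11 + 151×0.47) = 0.0139 mA.
I_C = β·I_B = 150×0.0139 = 2.09 mA, and I_E = (β+1)I_B = 2.1 mA.
V_CE = V_CC − I_C·R_C − I_E·R_E = 14 − 2.09×0.47 − 2.1×0.47 = 12 V.
V_CE = 12 V > 0.2 V confirms active-region operation.

I_C ≈ 2.1 mA, V_CE ≈ 12 V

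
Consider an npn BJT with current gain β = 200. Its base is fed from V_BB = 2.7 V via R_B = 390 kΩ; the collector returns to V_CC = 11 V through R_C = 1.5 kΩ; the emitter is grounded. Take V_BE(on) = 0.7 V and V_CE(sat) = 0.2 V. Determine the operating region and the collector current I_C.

active; I_C ≈ 1 mA

Assume active. Base-emitter loop: I_B = (V_BB − V_BE)/R_B = (2.7 − 0.7)/390 = 0.00513 mA.
I_C = β·I_B = 200×0.00513 = 1.03 mA.
V_CE = V_CC − I_C·R_C = 11 − 1.03×1.5 = 9.46 V > V_CE(sat), so the active-region assumption holds.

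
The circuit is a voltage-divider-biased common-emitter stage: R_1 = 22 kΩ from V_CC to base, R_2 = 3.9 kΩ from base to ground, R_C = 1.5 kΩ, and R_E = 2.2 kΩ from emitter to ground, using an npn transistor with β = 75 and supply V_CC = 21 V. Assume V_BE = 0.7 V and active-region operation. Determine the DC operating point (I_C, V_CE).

I_C ≈ 1.1 mA, V_CE ≈ 17 V

Thevenize the base divider: V_Th = V_CC·R_2/(R_1+R_2) = 21×3.9/25.9 = 3.16 V, R_Th = R_1‖R_2 = 3.31 kΩ.
Base-emitter loop: V_Th = I_B·R_Th + V_BE + (β+1)I_B·R_E, so I_B = (3.16 − 0.7) / (3.31 + 76×2.2) = 0.0144 mA.
I_C = β·I_B = 75×0.0144 = 1.08 mA, and I_E = (β+1)I_B = 1.1 mA.
V_CE = V_CC − I_C·R_C − I_E·R_E = 21 − 1.08×1.5 − 1.1×2.2 = 17 V.
V_CE = 17 V > 0.2 V confirms active-region operation.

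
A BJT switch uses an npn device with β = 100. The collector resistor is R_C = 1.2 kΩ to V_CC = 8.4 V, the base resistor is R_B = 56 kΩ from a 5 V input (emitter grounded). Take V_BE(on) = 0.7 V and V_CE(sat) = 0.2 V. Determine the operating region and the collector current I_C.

saturation; I_C ≈ 6.8 mA

Assume active: I_B = (5 − 0.7)/56 = 0.0768 mA, giving I_C = β·I_B = 7.68 mA.
But then V_CE = 8.4 − 7.68×1.2 = -0.814 V < V_CE(sat) = 0.2 V — impossible in the active region.
So the transistor is saturated. With V_CE = 0.2 V, I_C = (V_CC − 0.2)/R_C = 8.2/1.2 = 6.83 mA.
Check: β·I_B = 7.68 mA > I_C = 6.83 mA, confirming saturation.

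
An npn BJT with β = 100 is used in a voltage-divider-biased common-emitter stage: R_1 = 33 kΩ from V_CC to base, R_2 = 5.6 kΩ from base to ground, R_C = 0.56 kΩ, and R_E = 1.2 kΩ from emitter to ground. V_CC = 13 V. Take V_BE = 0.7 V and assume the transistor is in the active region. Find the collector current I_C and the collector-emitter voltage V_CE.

I_C ≈ 0.94 mA, V_CE ≈ 11 V

Thevenize the base divider: V_Th = V_CC·R_2/(R_1+R_2) = 13×5.6/38.6 = 1.89 V, R_Th = R_1‖R_2 = 4.79 kΩ.
Base-emitter loop: V_Th = I_B·R_Th + V_BE + (β+1)I_B·R_E, so I_B = (1.89 − 0.7) / (4.79 + 101×1.2) = 0.00941 mA.
I_C = β·I_B = 100×0.00941 = 0.941 mA, and I_E = (β+1)I_B = 0.951 mA.
V_CE = V_CC − I_C·R_C − I_E·R_E = 13 − 0.941×0.56 − 0.951×1.2 = 11.3 V.
V_CE = 11.3 V > 0.2 V confirms active-region operation.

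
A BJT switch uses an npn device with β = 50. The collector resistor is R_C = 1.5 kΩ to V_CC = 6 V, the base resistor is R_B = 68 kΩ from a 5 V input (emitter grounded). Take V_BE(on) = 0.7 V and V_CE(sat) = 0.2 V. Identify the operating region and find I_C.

Assume active. Base-emitter loop: I_B = (V_BB − V_BE)/R_B = (5 − 0.7)/68 = 0.0632 mA.
I_C = β·I_B = 50×0.0632 = 3.16 mA.
V_CE = V_CC − I_C·R_C = 6 − 3.16×1.5 = 1.26 V > V_CE(sat), so the active-region assumption holds.

active; I_C ≈ 3.2 mA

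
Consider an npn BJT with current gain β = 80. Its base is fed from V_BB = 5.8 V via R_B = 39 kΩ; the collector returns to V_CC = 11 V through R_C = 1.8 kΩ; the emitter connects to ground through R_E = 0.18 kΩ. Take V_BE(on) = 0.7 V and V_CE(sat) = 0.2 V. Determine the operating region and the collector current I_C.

Assume active: I_B = (5.8 − 0.7)/(39 + 81×0.18) = 0.0952 mA, I_C = β·I_B = 7.61 mA.
Then V_CE = 11 − 7.61×1.8 − 7.71×0.18 = -4.09 V < 0.2 V — the active assumption fails.
Re-solve with V_CE = 0.2 V. KCL at the emitter: V_E/R_E = (V_BB−0.7−V_E)/R_B + (V_CC−0.2−V_E)/R_C, giving V_E = 0.999 V.
I_C = (V_CC − 0.2 − V_E)/R_C = (10.8 − 0.999)/1.8 = 5.44 mA.
Check: I_B = (5.1 − 0.999)/39 = 0.105 mA, and β·I_B = 8.41 mA > I_C, confirming saturation.

saturation; I_C ≈ 5.4 mA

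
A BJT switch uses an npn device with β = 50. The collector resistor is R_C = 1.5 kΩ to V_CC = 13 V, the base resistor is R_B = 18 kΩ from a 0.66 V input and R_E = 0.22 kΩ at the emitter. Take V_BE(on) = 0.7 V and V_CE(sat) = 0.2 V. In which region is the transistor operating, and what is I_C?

V_BB = 0.66 V ≤ V_BE(on) = 0.7 V, so the base-emitter junction is not forward biased.
The transistor is in cutoff: I_B = I_C = 0.

cutoff; I_C ≈ 0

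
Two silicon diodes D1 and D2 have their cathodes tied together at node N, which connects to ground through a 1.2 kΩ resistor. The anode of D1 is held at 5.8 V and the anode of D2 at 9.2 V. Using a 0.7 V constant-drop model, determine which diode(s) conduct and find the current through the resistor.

Only D2 conducts; I_R ≈ 7.1 mA

Assume both conduct. Then node N would need to be at both 5.8−0.7 = 5.1 V and 9.2−0.7 = 8.5 V, which is impossible.
Assume only D2 conducts: V_N = 9.2 − 0.7 = 8.5 V, so I_R = 8.5/1.2 = 7.08 mA.
Check D1: its anode-to-cathode voltage is 5.8 − 8.5 = -2.7 V < 0.7 V, so it is off. The assumption is consistent.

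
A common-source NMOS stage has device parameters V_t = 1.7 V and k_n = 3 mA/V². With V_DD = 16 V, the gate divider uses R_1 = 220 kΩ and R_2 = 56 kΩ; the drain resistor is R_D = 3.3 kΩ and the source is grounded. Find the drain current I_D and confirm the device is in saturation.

I_D ≈ 3.6 mA

V_G = V_DD·R_2/(R_1+R_2) = 16×56/276 = 3.25 V. With the source grounded, V_GS = V_G = 3.25 V.
Assume saturation: I_D = (k_n/2)(V_GS − V_t)² = (3/2)×(3.25 − 1.7)² = 1.5×1.55² = 3.59 mA.
V_DS = V_DD − I_D·R_D = 16 − 3.59×3.3 = 4.16 V.
Saturation requires V_DS ≥ V_GS − V_t = 1.55 V; 4.16 ≥ 1.55 ✓.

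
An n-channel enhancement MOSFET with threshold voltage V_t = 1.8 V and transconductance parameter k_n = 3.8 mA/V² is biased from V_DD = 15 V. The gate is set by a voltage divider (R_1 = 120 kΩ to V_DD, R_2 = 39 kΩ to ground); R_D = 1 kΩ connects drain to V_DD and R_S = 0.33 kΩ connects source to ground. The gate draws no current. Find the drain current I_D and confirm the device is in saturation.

I_D ≈ 2.3 mA

V_G = V_DD·R_2/(R_1+R_2) = 15×39/159 = 3.68 V.
Assume saturation: I_D = (k_n/2)(V_GS − V_t)² with V_GS = V_G − I_D·R_S = 3.68 − 0.33·I_D.
Substituting gives 0.207·I_D² − 3.36·I_D + 6.71 = 0, with roots I_D = 2.34 or 13.9 mA.
The root I_D = 13.9 mA gives V_GS = -0.904 V ≤ V_t, so take I_D = 2.34 mA.
Then V_GS = 2.91 V and V_DS = V_DD − I_D(R_D+R_S) = 15 − 2.34×1.33 = 11.9 V.
Saturation requires V_DS ≥ V_GS − V_t = 1.11 V; 11.9 ≥ 1.11 ✓.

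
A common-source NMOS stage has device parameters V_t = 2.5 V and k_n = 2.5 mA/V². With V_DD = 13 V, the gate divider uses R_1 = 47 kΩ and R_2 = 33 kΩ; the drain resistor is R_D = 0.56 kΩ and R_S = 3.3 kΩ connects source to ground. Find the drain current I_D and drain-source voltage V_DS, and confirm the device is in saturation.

I_D ≈ 0.65 mA, V_DS ≈ 10 V

V_G = V_DD·R_2/(R_1+R_2) = 13×33/80 = 5.36 V.
Assume saturation: I_D = (k_n/2)(V_GS − V_t)² with V_GS = V_G − I_D·R_S = 5.36 − 3.3·I_D.
Substituting gives 13.6·I_D² − 24.6·I_D + 10.2 = 0, with roots I_D = 0.649 or 1.16 mA.
The root I_D = 1.16 mA gives V_GS = 1.54 V ≤ V_t, so take I_D = 0.649 mA.
Then V_GS = 3.22 V and V_DS = V_DD − I_D(R_D+R_S) = 13 − 0.649×3.86 = 10.5 V.
Saturation requires V_DS ≥ V_GS − V_t = 0.721 V; 10.5 ≥ 0.721 ✓.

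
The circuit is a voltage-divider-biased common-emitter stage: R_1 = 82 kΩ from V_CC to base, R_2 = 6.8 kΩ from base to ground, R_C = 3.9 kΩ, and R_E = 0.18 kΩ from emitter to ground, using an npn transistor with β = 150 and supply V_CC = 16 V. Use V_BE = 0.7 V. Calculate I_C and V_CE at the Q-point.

Thevenize the base divider: V_Th = V_CC·R_2/(R_1+R_2) = 16×6.8/88.8 = 1.23 V, R_Th = R_1‖R_2 = 6.28 kΩ.
Base-emitter loop: V_Th = I_B·R_Th + V_BE + (β+1)I_B·R_E, so I_B = (1.23 − 0.7) / (6.28 + 151×0.18) = 0.0157 mA.
I_C = β·I_B = 150×0.0157 = 2.35 mA, and I_E = (β+1)I_B = 2.37 mA.
V_CE = V_CC − I_C·R_C − I_E·R_E = 16 − 2.35×3.9 − 2.37×0.18 = 6.39 V.
V_CE = 6.39 V > 0.2 V confirms active-region operation.

I_C ≈ 2.4 mA, V_CE ≈ 6.4 V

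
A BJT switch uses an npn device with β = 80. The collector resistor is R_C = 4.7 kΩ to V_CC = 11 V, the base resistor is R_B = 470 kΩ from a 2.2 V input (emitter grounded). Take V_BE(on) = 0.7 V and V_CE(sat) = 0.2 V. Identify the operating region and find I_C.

active; I_C ≈ 0.26 mA

Assume active. Base-emitter loop: I_B = (V_BB − V_BE)/R_B = (2.2 − 0.7)/470 = 0.00319 mA.
I_C = β·I_B = 80×0.00319 = 0.255 mA.
V_CE = V_CC − I_C·R_C = 11 − 0.255×4.7 = 9.8 V > V_CE(sat), so the active-region assumption holds.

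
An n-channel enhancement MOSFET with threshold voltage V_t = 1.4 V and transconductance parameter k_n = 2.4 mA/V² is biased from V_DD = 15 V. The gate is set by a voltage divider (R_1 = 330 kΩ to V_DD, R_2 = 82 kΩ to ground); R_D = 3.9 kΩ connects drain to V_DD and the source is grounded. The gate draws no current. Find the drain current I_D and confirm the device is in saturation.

V_G = V_DD·R_2/(R_1+R_2) = 15×82/412 = 2.99 V. With the source grounded, V_GS = V_G = 2.99 V.
Assume saturation: I_D = (k_n/2)(V_GS − V_t)² = (2.4/2)×(2.99 − 1.4)² = 1.2×1.59² = 3.02 mA.
V_DS = V_DD − I_D·R_D = 15 − 3.02×3.9 = 3.24 V.
Saturation requires V_DS ≥ V_GS − V_t = 1.59 V; 3.24 ≥ 1.59 ✓.

I_D ≈ 3 mA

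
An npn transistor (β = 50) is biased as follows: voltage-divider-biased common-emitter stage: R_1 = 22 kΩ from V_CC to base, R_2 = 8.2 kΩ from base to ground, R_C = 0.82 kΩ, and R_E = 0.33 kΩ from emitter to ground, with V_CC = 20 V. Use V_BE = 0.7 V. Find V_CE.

Thevenize the base divider: V_Th = V_CC·R_2/(R_1+R_2) = 20×8.2/30.2 = 5.43 V, R_Th = R_1‖R_2 = 5.97 kΩ.
Base-emitter loop: V_Th = I_B·R_Th + V_BE + (β+1)I_B·R_E, so I_B = (5.43 − 0.7) / (5.97 + 51×0.33) = 0.207 mA.
I_C = β·I_B = 50×0.207 = 10.4 mA, and I_E = (β+1)I_B = 10.6 mA.
V_CE = V_CC − I_C·R_C − I_E·R_E = 20 − 10.4×0.82 − 10.6×0.33 = 8 V.
V_CE = 8 V > 0.2 V confirms active-region operation.

V_CE ≈ 8 V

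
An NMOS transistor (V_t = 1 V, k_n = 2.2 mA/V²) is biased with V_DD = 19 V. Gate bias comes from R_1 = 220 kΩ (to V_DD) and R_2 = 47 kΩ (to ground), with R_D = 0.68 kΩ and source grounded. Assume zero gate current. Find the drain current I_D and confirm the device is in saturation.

V_G = V_DD·R_2/(R_1+R_2) = 19×47/267 = 3.34 V. With the source grounded, V_GS = V_G = 3.34 V.
Assume saturation: I_D = (k_n/2)(V_GS − V_t)² = (2.2/2)×(3.34 − 1)² = 1.1×2.34² = 6.05 mA.
V_DS = V_DD − I_D·R_D = 19 − 6.05×0.68 = 14.9 V.
Saturation requires V_DS ≥ V_GS − V_t = 2.34 V; 14.9 ≥ 2.34 ✓.

I_D ≈ 6 mA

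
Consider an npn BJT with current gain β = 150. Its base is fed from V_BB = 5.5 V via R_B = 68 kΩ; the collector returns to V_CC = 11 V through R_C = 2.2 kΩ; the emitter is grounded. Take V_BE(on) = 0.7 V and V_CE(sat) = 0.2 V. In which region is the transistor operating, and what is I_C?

Assume active: I_B = (5.5 − 0.7)/68 = 0.0706 mA, giving I_C = β·I_B = 10.6 mA.
But then V_CE = 11 − 10.6×2.2 = -12.3 V < V_CE(sat) = 0.2 V — impossible in the active region.
So the transistor is saturated. With V_CE = 0.2 V, I_C = (V_CC − 0.2)/R_C = 10.8/2.2 = 4.91 mA.
Check: β·I_B = 10.6 mA > I_C = 4.91 mA, confirming saturation.

saturation; I_C ≈ 4.9 mA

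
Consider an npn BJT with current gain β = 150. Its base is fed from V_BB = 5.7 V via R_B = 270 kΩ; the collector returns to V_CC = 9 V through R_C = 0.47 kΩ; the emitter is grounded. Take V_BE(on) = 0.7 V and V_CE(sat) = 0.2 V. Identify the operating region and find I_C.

active; I_C ≈ 2.8 mA

Assume active. Base-emitter loop: I_B = (V_BB − V_BE)/R_B = (5.7 − 0.7)/270 = 0.0185 mA.
I_C = β·I_B = 150×0.0185 = 2.78 mA.
V_CE = V_CC − I_C·R_C = 9 − 2.78×0.47 = 7.69 V > V_CE(sat), so the active-region assumption holds.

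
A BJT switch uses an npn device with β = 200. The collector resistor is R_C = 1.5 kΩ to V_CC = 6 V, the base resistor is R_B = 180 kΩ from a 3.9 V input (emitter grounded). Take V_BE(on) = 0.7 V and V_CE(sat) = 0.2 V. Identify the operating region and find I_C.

Assume active. Base-emitter loop: I_B = (V_BB − V_BE)/R_B = (3.9 − 0.7)/180 = 0.0178 mA.
I_C = β·I_B = 200×0.0178 = 3.56 mA.
V_CE = V_CC − I_C·R_C = 6 − 3.56×1.5 = 0.667 V > V_CE(sat), so the active-region assumption holds.

active; I_C ≈ 3.6 mA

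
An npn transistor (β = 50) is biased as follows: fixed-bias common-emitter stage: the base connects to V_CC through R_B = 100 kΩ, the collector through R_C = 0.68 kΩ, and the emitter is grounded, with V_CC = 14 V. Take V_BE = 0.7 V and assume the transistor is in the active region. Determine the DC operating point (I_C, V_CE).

I_C ≈ 6.7 mA, V_CE ≈ 9.5 V

Base loop: V_CC = I_B·R_B + V_BE, so I_B = (14 − 0.7)/100 kΩ = 0.133 mA.
In the active region I_C = β·I_B = 50 × 0.133 = 6.65 mA.
Collector loop: V_CE = V_CC − I_C·R_C = 14 − 6.65×0.68 = 9.48 V.
Since V_CE = 9.48 V > V_CE(sat) ≈ 0.2 V, the transistor is in the active region as assumed.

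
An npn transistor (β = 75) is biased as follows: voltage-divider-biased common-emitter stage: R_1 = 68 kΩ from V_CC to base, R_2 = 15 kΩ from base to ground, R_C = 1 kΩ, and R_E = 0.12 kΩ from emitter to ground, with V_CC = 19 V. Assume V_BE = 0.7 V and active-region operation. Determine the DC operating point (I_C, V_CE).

I_C ≈ 9.6 mA, V_CE ≈ 8.3 V

Thevenize the base divider: V_Th = V_CC·R_2/(R_1+R_2) = 19×15/83 = 3.43 V, R_Th = R_1‖R_2 = 12.3 kΩ.
Base-emitter loop: V_Th = I_B·R_Th + V_BE + (β+1)I_B·R_E, so I_B = (3.43 − 0.7) / (12.3 + 76×0.12) = 0.128 mA.
I_C = β·I_B = 75×0.128 = 9.58 mA, and I_E = (β+1)I_B = 9.7 mA.
V_CE = V_CC − I_C·R_C − I_E·R_E = 19 − 9.58×1 − 9.7×0.12 = 8.26 V.
V_CE = 8.26 V > 0.2 V confirms active-region operation.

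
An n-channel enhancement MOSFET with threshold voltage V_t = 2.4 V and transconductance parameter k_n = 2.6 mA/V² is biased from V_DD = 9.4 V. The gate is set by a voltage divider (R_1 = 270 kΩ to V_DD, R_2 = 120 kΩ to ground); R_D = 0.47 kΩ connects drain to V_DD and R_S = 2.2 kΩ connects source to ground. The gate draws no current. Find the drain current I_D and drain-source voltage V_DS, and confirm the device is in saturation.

I_D ≈ 0.099 mA, V_DS ≈ 9.1 V

V_G = V_DD·R_2/(R_1+R_2) = 9.4×120/390 = 2.89 V.
Assume saturation: I_D = (k_n/2)(V_GS − V_t)² with V_GS = V_G − I_D·R_S = 2.89 − 2.2·I_D.
Substituting gives 6.29·I_D² − 3.82·I_D + 0.315 = 0, with roots I_D = 0.0986 or 0.508 mA.
The root I_D = 0.508 mA gives V_GS = 1.77 V ≤ V_t, so take I_D = 0.0986 mA.
Then V_GS = 2.68 V and V_DS = V_DD − I_D(R_D+R_S) = 9.4 − 0.0986×2.67 = 9.14 V.
Saturation requires V_DS ≥ V_GS − V_t = 0.275 V; 9.14 ≥ 0.275 ✓.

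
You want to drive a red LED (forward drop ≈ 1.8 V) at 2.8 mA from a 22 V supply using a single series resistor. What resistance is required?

The resistor drops V_S − V_D = 22 − 1.8 = 20.2 V at 2.8 mA.
R = 20.2 V / 2.8 mA = 7.21 kΩ.

R ≈ 7.2 kΩ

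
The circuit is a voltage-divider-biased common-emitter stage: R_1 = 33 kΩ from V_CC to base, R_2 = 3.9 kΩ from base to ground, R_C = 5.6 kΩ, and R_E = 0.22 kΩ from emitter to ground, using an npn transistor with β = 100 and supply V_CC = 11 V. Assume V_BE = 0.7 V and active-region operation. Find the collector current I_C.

Thevenize the base divider: V_Th = V_CC·R_2/(R_1+R_2) = 11×3.9/36.9 = 1.16 V, R_Th = R_1‖R_2 = 3.49 kΩ.
Base-emitter loop: V_Th = I_B·R_Th + V_BE + (β+1)I_B·R_E, so I_B = (1.16 − 0.7) / (3.49 + 101×0.22) = 0.018 mA.
I_C = β·I_B = 100×0.018 = 1.8 mA, and I_E = (β+1)I_B = 1.82 mA.
V_CE = V_CC − I_C·R_C − I_E·R_E = 11 − 1.8×5.6 − 1.82×0.22 = 0.523 V.
V_CE = 0.523 V > 0.2 V confirms active-region operation.

I_C ≈ 1.8 mA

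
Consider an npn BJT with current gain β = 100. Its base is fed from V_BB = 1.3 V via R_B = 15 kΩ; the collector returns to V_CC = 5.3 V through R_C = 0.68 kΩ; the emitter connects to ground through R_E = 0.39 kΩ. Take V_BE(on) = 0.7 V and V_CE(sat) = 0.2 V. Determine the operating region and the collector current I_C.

active; I_C ≈ 1.1 mA

Assume active. Base-emitter loop: I_B = (V_BB − V_BE)/(R_B + (β+1)R_E) = (1.3 − 0.7)/(15 + 101×0.39) = 0.011 mA.
I_C = β·I_B = 100×0.011 = 1.1 mA.
V_CE = V_CC − I_C·R_C − I_E·R_E = 5.3 − 1.1×0.68 − 1.11×0.39 = 4.12 V > V_CE(sat), so the active-region assumption holds.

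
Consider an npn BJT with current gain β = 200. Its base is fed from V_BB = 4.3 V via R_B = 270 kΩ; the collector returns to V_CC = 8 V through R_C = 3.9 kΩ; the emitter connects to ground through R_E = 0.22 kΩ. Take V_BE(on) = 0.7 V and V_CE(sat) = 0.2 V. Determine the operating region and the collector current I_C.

saturation; I_C ≈ 1.9 mA

Assume active: I_B = (4.3 − 0.7)/(270 + 201×0.22) = 0.0115 mA, I_C = β·I_B = 2.29 mA.
Then V_CE = 8 − 2.29×3.9 − 2.3×0.22 = -1.44 V < 0.2 V — the active assumption fails.
Re-solve with V_CE = 0.2 V. KCL at the emitter: V_E/R_E = (V_BB−0.7−V_E)/R_B + (V_CC−0.2−V_E)/R_C, giving V_E = 0.419 V.
I_C = (V_CC − 0.2 − V_E)/R_C = (7.8 − 0.419)/3.9 = 1.89 mA.
Check: I_B = (3.6 − 0.419)/270 = 0.0118 mA, and β·I_B = 2.36 mA > I_C, confirming saturation.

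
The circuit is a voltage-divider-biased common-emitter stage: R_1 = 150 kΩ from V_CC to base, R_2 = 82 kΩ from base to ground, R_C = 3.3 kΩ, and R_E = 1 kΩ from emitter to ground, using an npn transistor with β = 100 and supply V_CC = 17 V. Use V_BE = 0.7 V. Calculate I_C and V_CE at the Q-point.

Thevenize the base divider: V_Th = V_CC·R_2/(R_1+R_2) = 17×82/232 = 6.01 V, R_Th = R_1‖R_2 = 53 kΩ.
Base-emitter loop: V_Th = I_B·R_Th + V_BE + (β+1)I_B·R_E, so I_B = (6.01 − 0.7) / (53 + 101×1) = 0.0345 mA.
I_C = β·I_B = 100×0.0345 = 3.45 mA, and I_E = (β+1)I_B = 3.48 mA.
V_CE = V_CC − I_C·R_C − I_E·R_E = 17 − 3.45×3.3 − 3.48×1 = 2.14 V.
V_CE = 2.14 V > 0.2 V confirms active-region operation.

I_C ≈ 3.4 mA, V_CE ≈ 2.1 V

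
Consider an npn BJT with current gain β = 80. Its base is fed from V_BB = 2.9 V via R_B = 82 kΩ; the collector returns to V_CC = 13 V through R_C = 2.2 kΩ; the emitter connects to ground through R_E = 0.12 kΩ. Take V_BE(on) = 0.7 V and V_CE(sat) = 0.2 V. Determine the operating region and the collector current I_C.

active; I_C ≈ 1.9 mA

Assume active. Base-emitter loop: I_B = (V_BB − V_BE)/(R_B + (β+1)R_E) = (2.9 − 0.7)/(82 + 81×0.12) = 0.024 mA.
I_C = β·I_B = 80×0.024 = 1.92 mA.
V_CE = V_CC − I_C·R_C − I_E·R_E = 13 − 1.92×2.2 − 1.94×0.12 = 8.55 V > V_CE(sat), so the active-region assumption holds.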